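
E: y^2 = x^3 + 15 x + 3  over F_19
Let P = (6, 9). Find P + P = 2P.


Doubling: s = (3 x1^2 + a) / (2 y1)
s = (3*6^2 + 15) / (2*9) mod 19 = 10
x3 = s^2 - 2 x1 mod 19 = 10^2 - 2*6 = 12
y3 = s (x1 - x3) - y1 mod 19 = 10 * (6 - 12) - 9 = 7

2P = (12, 7)


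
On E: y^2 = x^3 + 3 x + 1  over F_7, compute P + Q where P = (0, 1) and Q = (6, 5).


P != Q, so use the chord formula.
s = (y2 - y1) / (x2 - x1) = (4) / (6) mod 7 = 3
x3 = s^2 - x1 - x2 mod 7 = 3^2 - 0 - 6 = 3
y3 = s (x1 - x3) - y1 mod 7 = 3 * (0 - 3) - 1 = 4

P + Q = (3, 4)


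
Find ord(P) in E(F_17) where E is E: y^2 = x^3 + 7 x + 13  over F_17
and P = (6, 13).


Compute successive multiples of P until we hit O:
  1P = (6, 13)
  2P = (1, 15)
  3P = (2, 16)
  4P = (0, 8)
  5P = (15, 5)
  6P = (14, 13)
  7P = (14, 4)
  8P = (15, 12)
  ... (continuing to 13P)
  13P = O

ord(P) = 13


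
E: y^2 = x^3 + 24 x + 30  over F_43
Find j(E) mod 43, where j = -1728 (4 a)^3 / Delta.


Delta = -16(4 a^3 + 27 b^2) mod 43 = 38
-1728 * (4 a)^3 = -1728 * (4*24)^3 mod 43 = 41
j = 41 * 38^(-1) mod 43 = 9

j = 9 (mod 43)


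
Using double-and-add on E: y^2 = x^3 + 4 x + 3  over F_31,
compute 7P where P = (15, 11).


k = 7 = 111_2 (binary, LSB first: 111)
Double-and-add from P = (15, 11):
  bit 0 = 1: acc = O + (15, 11) = (15, 11)
  bit 1 = 1: acc = (15, 11) + (8, 12) = (27, 4)
  bit 2 = 1: acc = (27, 4) + (24, 2) = (8, 19)

7P = (8, 19)


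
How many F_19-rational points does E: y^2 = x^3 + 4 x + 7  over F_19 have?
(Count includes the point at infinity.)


For each x in F_19, count y with y^2 = x^3 + 4 x + 7 mod 19:
  x = 0: RHS = 7, y in [8, 11]  -> 2 point(s)
  x = 2: RHS = 4, y in [2, 17]  -> 2 point(s)
  x = 4: RHS = 11, y in [7, 12]  -> 2 point(s)
  x = 5: RHS = 0, y in [0]  -> 1 point(s)
  x = 6: RHS = 0, y in [0]  -> 1 point(s)
  x = 7: RHS = 17, y in [6, 13]  -> 2 point(s)
  x = 8: RHS = 0, y in [0]  -> 1 point(s)
  x = 12: RHS = 16, y in [4, 15]  -> 2 point(s)
  x = 16: RHS = 6, y in [5, 14]  -> 2 point(s)
Affine points: 15. Add the point at infinity: total = 16.

#E(F_19) = 16


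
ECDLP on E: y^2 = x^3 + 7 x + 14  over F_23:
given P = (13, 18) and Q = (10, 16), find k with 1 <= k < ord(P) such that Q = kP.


Enumerate multiples of P until we hit Q = (10, 16):
  1P = (13, 18)
  2P = (5, 17)
  3P = (14, 2)
  4P = (22, 11)
  5P = (17, 3)
  6P = (20, 14)
  7P = (3, 19)
  8P = (10, 7)
  9P = (16, 17)
  10P = (12, 20)
  11P = (2, 6)
  12P = (9, 1)
  13P = (9, 22)
  14P = (2, 17)
  15P = (12, 3)
  16P = (16, 6)
  17P = (10, 16)
Match found at i = 17.

k = 17


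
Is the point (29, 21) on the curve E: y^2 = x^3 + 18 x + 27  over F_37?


Check whether y^2 = x^3 + 18 x + 27 (mod 37) for (x, y) = (29, 21).
LHS: y^2 = 21^2 mod 37 = 34
RHS: x^3 + 18 x + 27 = 29^3 + 18*29 + 27 mod 37 = 0
LHS != RHS

No, not on the curve


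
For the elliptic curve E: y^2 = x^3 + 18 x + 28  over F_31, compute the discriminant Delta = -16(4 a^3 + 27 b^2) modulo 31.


4 a^3 + 27 b^2 = 4*18^3 + 27*28^2 = 23328 + 21168 = 44496
Delta = -16 * (44496) = -711936
Delta mod 31 = 10

Delta = 10 (mod 31)


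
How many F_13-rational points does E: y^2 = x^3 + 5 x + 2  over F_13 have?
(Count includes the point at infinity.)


For each x in F_13, count y with y^2 = x^3 + 5 x + 2 mod 13:
  x = 5: RHS = 9, y in [3, 10]  -> 2 point(s)
  x = 6: RHS = 1, y in [1, 12]  -> 2 point(s)
  x = 7: RHS = 3, y in [4, 9]  -> 2 point(s)
  x = 9: RHS = 9, y in [3, 10]  -> 2 point(s)
  x = 10: RHS = 12, y in [5, 8]  -> 2 point(s)
  x = 11: RHS = 10, y in [6, 7]  -> 2 point(s)
  x = 12: RHS = 9, y in [3, 10]  -> 2 point(s)
Affine points: 14. Add the point at infinity: total = 15.

#E(F_13) = 15


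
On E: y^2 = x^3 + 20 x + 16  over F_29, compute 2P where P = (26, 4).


Doubling: s = (3 x1^2 + a) / (2 y1)
s = (3*26^2 + 20) / (2*4) mod 29 = 24
x3 = s^2 - 2 x1 mod 29 = 24^2 - 2*26 = 2
y3 = s (x1 - x3) - y1 mod 29 = 24 * (26 - 2) - 4 = 21

2P = (2, 21)


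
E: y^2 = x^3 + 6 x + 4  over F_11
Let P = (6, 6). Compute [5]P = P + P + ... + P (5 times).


k = 5 = 101_2 (binary, LSB first: 101)
Double-and-add from P = (6, 6):
  bit 0 = 1: acc = O + (6, 6) = (6, 6)
  bit 1 = 0: acc unchanged = (6, 6)
  bit 2 = 1: acc = (6, 6) + (1, 0) = (5, 4)

5P = (5, 4)


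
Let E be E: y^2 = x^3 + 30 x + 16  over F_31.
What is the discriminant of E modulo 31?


4 a^3 + 27 b^2 = 4*30^3 + 27*16^2 = 108000 + 6912 = 114912
Delta = -16 * (114912) = -1838592
Delta mod 31 = 18

Delta = 18 (mod 31)


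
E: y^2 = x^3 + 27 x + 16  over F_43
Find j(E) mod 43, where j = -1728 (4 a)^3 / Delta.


Delta = -16(4 a^3 + 27 b^2) mod 43 = 20
-1728 * (4 a)^3 = -1728 * (4*27)^3 mod 43 = 42
j = 42 * 20^(-1) mod 43 = 15

j = 15 (mod 43)


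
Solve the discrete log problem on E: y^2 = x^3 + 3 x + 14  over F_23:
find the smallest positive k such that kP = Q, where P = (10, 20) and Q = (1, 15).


Enumerate multiples of P until we hit Q = (1, 15):
  1P = (10, 20)
  2P = (6, 8)
  3P = (16, 8)
  4P = (1, 8)
  5P = (1, 15)
Match found at i = 5.

k = 5


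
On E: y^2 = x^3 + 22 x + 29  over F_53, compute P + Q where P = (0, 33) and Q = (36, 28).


P != Q, so use the chord formula.
s = (y2 - y1) / (x2 - x1) = (48) / (36) mod 53 = 19
x3 = s^2 - x1 - x2 mod 53 = 19^2 - 0 - 36 = 7
y3 = s (x1 - x3) - y1 mod 53 = 19 * (0 - 7) - 33 = 46

P + Q = (7, 46)


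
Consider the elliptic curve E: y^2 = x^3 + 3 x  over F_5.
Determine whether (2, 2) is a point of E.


Check whether y^2 = x^3 + 3 x + 0 (mod 5) for (x, y) = (2, 2).
LHS: y^2 = 2^2 mod 5 = 4
RHS: x^3 + 3 x + 0 = 2^3 + 3*2 + 0 mod 5 = 4
LHS = RHS

Yes, on the curve


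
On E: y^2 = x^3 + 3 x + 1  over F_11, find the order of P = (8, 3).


Compute successive multiples of P until we hit O:
  1P = (8, 3)
  2P = (9, 3)
  3P = (5, 8)
  4P = (2, 9)
  5P = (2, 2)
  6P = (5, 3)
  7P = (9, 8)
  8P = (8, 8)
  ... (continuing to 9P)
  9P = O

ord(P) = 9


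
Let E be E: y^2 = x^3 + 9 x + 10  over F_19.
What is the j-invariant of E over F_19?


Delta = -16(4 a^3 + 27 b^2) mod 19 = 14
-1728 * (4 a)^3 = -1728 * (4*9)^3 mod 19 = 11
j = 11 * 14^(-1) mod 19 = 13

j = 13 (mod 19)


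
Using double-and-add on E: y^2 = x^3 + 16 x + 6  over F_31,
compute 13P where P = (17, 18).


k = 13 = 1101_2 (binary, LSB first: 1011)
Double-and-add from P = (17, 18):
  bit 0 = 1: acc = O + (17, 18) = (17, 18)
  bit 1 = 0: acc unchanged = (17, 18)
  bit 2 = 1: acc = (17, 18) + (19, 16) = (27, 23)
  bit 3 = 1: acc = (27, 23) + (3, 22) = (20, 7)

13P = (20, 7)


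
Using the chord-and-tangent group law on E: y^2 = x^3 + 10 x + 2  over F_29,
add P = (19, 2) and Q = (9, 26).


P != Q, so use the chord formula.
s = (y2 - y1) / (x2 - x1) = (24) / (19) mod 29 = 15
x3 = s^2 - x1 - x2 mod 29 = 15^2 - 19 - 9 = 23
y3 = s (x1 - x3) - y1 mod 29 = 15 * (19 - 23) - 2 = 25

P + Q = (23, 25)


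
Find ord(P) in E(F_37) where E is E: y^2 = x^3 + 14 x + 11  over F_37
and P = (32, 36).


Compute successive multiples of P until we hit O:
  1P = (32, 36)
  2P = (20, 22)
  3P = (10, 2)
  4P = (35, 30)
  5P = (11, 33)
  6P = (28, 28)
  7P = (18, 29)
  8P = (15, 28)
  ... (continuing to 36P)
  36P = O

ord(P) = 36


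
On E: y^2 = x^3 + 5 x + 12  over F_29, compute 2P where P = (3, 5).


Doubling: s = (3 x1^2 + a) / (2 y1)
s = (3*3^2 + 5) / (2*5) mod 29 = 9
x3 = s^2 - 2 x1 mod 29 = 9^2 - 2*3 = 17
y3 = s (x1 - x3) - y1 mod 29 = 9 * (3 - 17) - 5 = 14

2P = (17, 14)


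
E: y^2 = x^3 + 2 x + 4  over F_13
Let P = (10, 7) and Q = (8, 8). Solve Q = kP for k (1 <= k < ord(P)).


Enumerate multiples of P until we hit Q = (8, 8):
  1P = (10, 7)
  2P = (2, 4)
  3P = (5, 3)
  4P = (8, 5)
  5P = (9, 7)
  6P = (7, 6)
  7P = (12, 1)
  8P = (0, 2)
  9P = (0, 11)
  10P = (12, 12)
  11P = (7, 7)
  12P = (9, 6)
  13P = (8, 8)
Match found at i = 13.

k = 13


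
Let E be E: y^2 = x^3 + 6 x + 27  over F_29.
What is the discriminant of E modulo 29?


4 a^3 + 27 b^2 = 4*6^3 + 27*27^2 = 864 + 19683 = 20547
Delta = -16 * (20547) = -328752
Delta mod 29 = 21

Delta = 21 (mod 29)


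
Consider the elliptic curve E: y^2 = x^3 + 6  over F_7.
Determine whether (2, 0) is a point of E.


Check whether y^2 = x^3 + 0 x + 6 (mod 7) for (x, y) = (2, 0).
LHS: y^2 = 0^2 mod 7 = 0
RHS: x^3 + 0 x + 6 = 2^3 + 0*2 + 6 mod 7 = 0
LHS = RHS

Yes, on the curve


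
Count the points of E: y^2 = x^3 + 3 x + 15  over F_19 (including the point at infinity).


For each x in F_19, count y with y^2 = x^3 + 3 x + 15 mod 19:
  x = 1: RHS = 0, y in [0]  -> 1 point(s)
  x = 8: RHS = 0, y in [0]  -> 1 point(s)
  x = 9: RHS = 11, y in [7, 12]  -> 2 point(s)
  x = 10: RHS = 0, y in [0]  -> 1 point(s)
  x = 11: RHS = 11, y in [7, 12]  -> 2 point(s)
  x = 13: RHS = 9, y in [3, 16]  -> 2 point(s)
  x = 16: RHS = 17, y in [6, 13]  -> 2 point(s)
  x = 17: RHS = 1, y in [1, 18]  -> 2 point(s)
  x = 18: RHS = 11, y in [7, 12]  -> 2 point(s)
Affine points: 15. Add the point at infinity: total = 16.

#E(F_19) = 16


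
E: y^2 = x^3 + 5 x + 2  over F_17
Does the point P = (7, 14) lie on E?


Check whether y^2 = x^3 + 5 x + 2 (mod 17) for (x, y) = (7, 14).
LHS: y^2 = 14^2 mod 17 = 9
RHS: x^3 + 5 x + 2 = 7^3 + 5*7 + 2 mod 17 = 6
LHS != RHS

No, not on the curve


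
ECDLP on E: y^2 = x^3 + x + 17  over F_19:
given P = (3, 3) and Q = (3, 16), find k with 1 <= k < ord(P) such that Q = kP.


Enumerate multiples of P until we hit Q = (3, 16):
  1P = (3, 3)
  2P = (1, 0)
  3P = (3, 16)
Match found at i = 3.

k = 3


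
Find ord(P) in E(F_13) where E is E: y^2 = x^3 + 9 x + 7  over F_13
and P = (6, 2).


Compute successive multiples of P until we hit O:
  1P = (6, 2)
  2P = (1, 11)
  3P = (3, 3)
  4P = (7, 7)
  5P = (12, 7)
  6P = (4, 4)
  7P = (4, 9)
  8P = (12, 6)
  ... (continuing to 13P)
  13P = O

ord(P) = 13


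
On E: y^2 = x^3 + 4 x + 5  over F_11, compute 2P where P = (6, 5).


Doubling: s = (3 x1^2 + a) / (2 y1)
s = (3*6^2 + 4) / (2*5) mod 11 = 9
x3 = s^2 - 2 x1 mod 11 = 9^2 - 2*6 = 3
y3 = s (x1 - x3) - y1 mod 11 = 9 * (6 - 3) - 5 = 0

2P = (3, 0)


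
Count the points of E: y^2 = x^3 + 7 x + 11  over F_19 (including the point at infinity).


For each x in F_19, count y with y^2 = x^3 + 7 x + 11 mod 19:
  x = 0: RHS = 11, y in [7, 12]  -> 2 point(s)
  x = 1: RHS = 0, y in [0]  -> 1 point(s)
  x = 5: RHS = 0, y in [0]  -> 1 point(s)
  x = 7: RHS = 4, y in [2, 17]  -> 2 point(s)
  x = 8: RHS = 9, y in [3, 16]  -> 2 point(s)
  x = 9: RHS = 5, y in [9, 10]  -> 2 point(s)
  x = 10: RHS = 17, y in [6, 13]  -> 2 point(s)
  x = 13: RHS = 0, y in [0]  -> 1 point(s)
  x = 16: RHS = 1, y in [1, 18]  -> 2 point(s)
Affine points: 15. Add the point at infinity: total = 16.

#E(F_19) = 16


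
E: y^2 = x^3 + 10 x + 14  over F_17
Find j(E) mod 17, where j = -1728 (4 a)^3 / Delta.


Delta = -16(4 a^3 + 27 b^2) mod 17 = 10
-1728 * (4 a)^3 = -1728 * (4*10)^3 mod 17 = 4
j = 4 * 10^(-1) mod 17 = 14

j = 14 (mod 17)


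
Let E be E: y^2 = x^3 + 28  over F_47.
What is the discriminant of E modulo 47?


4 a^3 + 27 b^2 = 4*0^3 + 27*28^2 = 0 + 21168 = 21168
Delta = -16 * (21168) = -338688
Delta mod 47 = 41

Delta = 41 (mod 47)


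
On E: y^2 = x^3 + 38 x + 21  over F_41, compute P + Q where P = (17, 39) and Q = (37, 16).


P != Q, so use the chord formula.
s = (y2 - y1) / (x2 - x1) = (18) / (20) mod 41 = 5
x3 = s^2 - x1 - x2 mod 41 = 5^2 - 17 - 37 = 12
y3 = s (x1 - x3) - y1 mod 41 = 5 * (17 - 12) - 39 = 27

P + Q = (12, 27)


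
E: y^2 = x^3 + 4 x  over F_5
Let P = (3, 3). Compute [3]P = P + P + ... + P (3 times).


k = 3 = 11_2 (binary, LSB first: 11)
Double-and-add from P = (3, 3):
  bit 0 = 1: acc = O + (3, 3) = (3, 3)
  bit 1 = 1: acc = (3, 3) + (0, 0) = (3, 2)

3P = (3, 2)


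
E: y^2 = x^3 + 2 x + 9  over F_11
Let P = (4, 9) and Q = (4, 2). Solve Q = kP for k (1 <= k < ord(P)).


Enumerate multiples of P until we hit Q = (4, 2):
  1P = (4, 9)
  2P = (8, 8)
  3P = (8, 3)
  4P = (4, 2)
Match found at i = 4.

k = 4


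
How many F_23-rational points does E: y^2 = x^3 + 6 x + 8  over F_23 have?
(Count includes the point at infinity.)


For each x in F_23, count y with y^2 = x^3 + 6 x + 8 mod 23:
  x = 0: RHS = 8, y in [10, 13]  -> 2 point(s)
  x = 4: RHS = 4, y in [2, 21]  -> 2 point(s)
  x = 5: RHS = 2, y in [5, 18]  -> 2 point(s)
  x = 7: RHS = 2, y in [5, 18]  -> 2 point(s)
  x = 8: RHS = 16, y in [4, 19]  -> 2 point(s)
  x = 9: RHS = 9, y in [3, 20]  -> 2 point(s)
  x = 11: RHS = 2, y in [5, 18]  -> 2 point(s)
  x = 13: RHS = 6, y in [11, 12]  -> 2 point(s)
  x = 15: RHS = 0, y in [0]  -> 1 point(s)
  x = 17: RHS = 9, y in [3, 20]  -> 2 point(s)
  x = 19: RHS = 12, y in [9, 14]  -> 2 point(s)
  x = 20: RHS = 9, y in [3, 20]  -> 2 point(s)
  x = 22: RHS = 1, y in [1, 22]  -> 2 point(s)
Affine points: 25. Add the point at infinity: total = 26.

#E(F_23) = 26


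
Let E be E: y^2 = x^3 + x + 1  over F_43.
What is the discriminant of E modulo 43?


4 a^3 + 27 b^2 = 4*1^3 + 27*1^2 = 4 + 27 = 31
Delta = -16 * (31) = -496
Delta mod 43 = 20

Delta = 20 (mod 43)


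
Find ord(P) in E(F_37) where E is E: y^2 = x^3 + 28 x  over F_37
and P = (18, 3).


Compute successive multiples of P until we hit O:
  1P = (18, 3)
  2P = (0, 0)
  3P = (18, 34)
  4P = O

ord(P) = 4


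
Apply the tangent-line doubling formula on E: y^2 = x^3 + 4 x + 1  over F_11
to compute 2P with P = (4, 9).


Doubling: s = (3 x1^2 + a) / (2 y1)
s = (3*4^2 + 4) / (2*9) mod 11 = 9
x3 = s^2 - 2 x1 mod 11 = 9^2 - 2*4 = 7
y3 = s (x1 - x3) - y1 mod 11 = 9 * (4 - 7) - 9 = 8

2P = (7, 8)


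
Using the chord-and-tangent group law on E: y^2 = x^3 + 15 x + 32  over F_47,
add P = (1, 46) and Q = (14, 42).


P != Q, so use the chord formula.
s = (y2 - y1) / (x2 - x1) = (43) / (13) mod 47 = 25
x3 = s^2 - x1 - x2 mod 47 = 25^2 - 1 - 14 = 46
y3 = s (x1 - x3) - y1 mod 47 = 25 * (1 - 46) - 46 = 4

P + Q = (46, 4)


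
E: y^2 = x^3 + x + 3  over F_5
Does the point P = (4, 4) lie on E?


Check whether y^2 = x^3 + 1 x + 3 (mod 5) for (x, y) = (4, 4).
LHS: y^2 = 4^2 mod 5 = 1
RHS: x^3 + 1 x + 3 = 4^3 + 1*4 + 3 mod 5 = 1
LHS = RHS

Yes, on the curve


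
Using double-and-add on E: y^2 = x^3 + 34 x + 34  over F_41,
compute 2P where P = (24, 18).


k = 2 = 10_2 (binary, LSB first: 01)
Double-and-add from P = (24, 18):
  bit 0 = 0: acc unchanged = O
  bit 1 = 1: acc = O + (16, 0) = (16, 0)

2P = (16, 0)


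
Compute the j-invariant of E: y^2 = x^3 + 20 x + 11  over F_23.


Delta = -16(4 a^3 + 27 b^2) mod 23 = 10
-1728 * (4 a)^3 = -1728 * (4*20)^3 mod 23 = 9
j = 9 * 10^(-1) mod 23 = 17

j = 17 (mod 23)


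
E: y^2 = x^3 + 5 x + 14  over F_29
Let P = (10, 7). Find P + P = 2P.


Doubling: s = (3 x1^2 + a) / (2 y1)
s = (3*10^2 + 5) / (2*7) mod 29 = 28
x3 = s^2 - 2 x1 mod 29 = 28^2 - 2*10 = 10
y3 = s (x1 - x3) - y1 mod 29 = 28 * (10 - 10) - 7 = 22

2P = (10, 22)


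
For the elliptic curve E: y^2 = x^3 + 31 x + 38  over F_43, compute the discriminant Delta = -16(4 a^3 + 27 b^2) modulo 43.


4 a^3 + 27 b^2 = 4*31^3 + 27*38^2 = 119164 + 38988 = 158152
Delta = -16 * (158152) = -2530432
Delta mod 43 = 32

Delta = 32 (mod 43)


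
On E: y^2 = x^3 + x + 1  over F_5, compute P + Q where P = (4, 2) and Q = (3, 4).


P != Q, so use the chord formula.
s = (y2 - y1) / (x2 - x1) = (2) / (4) mod 5 = 3
x3 = s^2 - x1 - x2 mod 5 = 3^2 - 4 - 3 = 2
y3 = s (x1 - x3) - y1 mod 5 = 3 * (4 - 2) - 2 = 4

P + Q = (2, 4)


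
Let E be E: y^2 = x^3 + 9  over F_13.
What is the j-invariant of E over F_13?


Delta = -16(4 a^3 + 27 b^2) mod 13 = 4
-1728 * (4 a)^3 = -1728 * (4*0)^3 mod 13 = 0
j = 0 * 4^(-1) mod 13 = 0

j = 0 (mod 13)


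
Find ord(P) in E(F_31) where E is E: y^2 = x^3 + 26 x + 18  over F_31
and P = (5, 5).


Compute successive multiples of P until we hit O:
  1P = (5, 5)
  2P = (8, 5)
  3P = (18, 26)
  4P = (24, 12)
  5P = (6, 24)
  6P = (9, 12)
  7P = (22, 4)
  8P = (1, 13)
  ... (continuing to 19P)
  19P = O

ord(P) = 19


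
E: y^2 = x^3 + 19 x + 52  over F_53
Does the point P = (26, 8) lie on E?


Check whether y^2 = x^3 + 19 x + 52 (mod 53) for (x, y) = (26, 8).
LHS: y^2 = 8^2 mod 53 = 11
RHS: x^3 + 19 x + 52 = 26^3 + 19*26 + 52 mod 53 = 49
LHS != RHS

No, not on the curve


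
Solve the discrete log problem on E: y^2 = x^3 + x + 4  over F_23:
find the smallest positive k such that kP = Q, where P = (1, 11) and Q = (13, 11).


Enumerate multiples of P until we hit Q = (13, 11):
  1P = (1, 11)
  2P = (14, 18)
  3P = (17, 14)
  4P = (8, 15)
  5P = (4, 7)
  6P = (7, 20)
  7P = (0, 2)
  8P = (11, 14)
  9P = (15, 17)
  10P = (10, 18)
  11P = (18, 9)
  12P = (22, 5)
  13P = (9, 11)
  14P = (13, 12)
  15P = (13, 11)
Match found at i = 15.

k = 15


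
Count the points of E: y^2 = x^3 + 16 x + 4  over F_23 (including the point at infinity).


For each x in F_23, count y with y^2 = x^3 + 16 x + 4 mod 23:
  x = 0: RHS = 4, y in [2, 21]  -> 2 point(s)
  x = 5: RHS = 2, y in [5, 18]  -> 2 point(s)
  x = 8: RHS = 0, y in [0]  -> 1 point(s)
  x = 9: RHS = 3, y in [7, 16]  -> 2 point(s)
  x = 11: RHS = 16, y in [4, 19]  -> 2 point(s)
  x = 15: RHS = 8, y in [10, 13]  -> 2 point(s)
  x = 16: RHS = 9, y in [3, 20]  -> 2 point(s)
  x = 18: RHS = 6, y in [11, 12]  -> 2 point(s)
Affine points: 15. Add the point at infinity: total = 16.

#E(F_23) = 16


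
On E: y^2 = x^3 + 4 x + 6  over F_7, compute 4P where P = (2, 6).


k = 4 = 100_2 (binary, LSB first: 001)
Double-and-add from P = (2, 6):
  bit 0 = 0: acc unchanged = O
  bit 1 = 0: acc unchanged = O
  bit 2 = 1: acc = O + (1, 2) = (1, 2)

4P = (1, 2)


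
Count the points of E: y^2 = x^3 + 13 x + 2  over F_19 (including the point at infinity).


For each x in F_19, count y with y^2 = x^3 + 13 x + 2 mod 19:
  x = 1: RHS = 16, y in [4, 15]  -> 2 point(s)
  x = 2: RHS = 17, y in [6, 13]  -> 2 point(s)
  x = 3: RHS = 11, y in [7, 12]  -> 2 point(s)
  x = 4: RHS = 4, y in [2, 17]  -> 2 point(s)
  x = 6: RHS = 11, y in [7, 12]  -> 2 point(s)
  x = 10: RHS = 11, y in [7, 12]  -> 2 point(s)
  x = 12: RHS = 5, y in [9, 10]  -> 2 point(s)
  x = 15: RHS = 0, y in [0]  -> 1 point(s)
  x = 17: RHS = 6, y in [5, 14]  -> 2 point(s)
  x = 18: RHS = 7, y in [8, 11]  -> 2 point(s)
Affine points: 19. Add the point at infinity: total = 20.

#E(F_19) = 20


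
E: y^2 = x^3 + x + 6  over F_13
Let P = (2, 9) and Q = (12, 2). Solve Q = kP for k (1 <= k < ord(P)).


Enumerate multiples of P until we hit Q = (12, 2):
  1P = (2, 9)
  2P = (9, 4)
  3P = (11, 3)
  4P = (12, 2)
Match found at i = 4.

k = 4


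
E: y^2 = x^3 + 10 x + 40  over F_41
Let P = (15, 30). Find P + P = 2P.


Doubling: s = (3 x1^2 + a) / (2 y1)
s = (3*15^2 + 10) / (2*30) mod 41 = 8
x3 = s^2 - 2 x1 mod 41 = 8^2 - 2*15 = 34
y3 = s (x1 - x3) - y1 mod 41 = 8 * (15 - 34) - 30 = 23

2P = (34, 23)


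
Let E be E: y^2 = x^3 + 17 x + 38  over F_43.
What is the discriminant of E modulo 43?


4 a^3 + 27 b^2 = 4*17^3 + 27*38^2 = 19652 + 38988 = 58640
Delta = -16 * (58640) = -938240
Delta mod 43 = 20

Delta = 20 (mod 43)


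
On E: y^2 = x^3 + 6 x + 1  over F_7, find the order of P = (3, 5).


Compute successive multiples of P until we hit O:
  1P = (3, 5)
  2P = (3, 2)
  3P = O

ord(P) = 3


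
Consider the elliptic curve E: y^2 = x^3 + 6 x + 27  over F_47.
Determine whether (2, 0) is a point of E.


Check whether y^2 = x^3 + 6 x + 27 (mod 47) for (x, y) = (2, 0).
LHS: y^2 = 0^2 mod 47 = 0
RHS: x^3 + 6 x + 27 = 2^3 + 6*2 + 27 mod 47 = 0
LHS = RHS

Yes, on the curve


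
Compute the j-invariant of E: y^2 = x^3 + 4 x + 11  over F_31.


Delta = -16(4 a^3 + 27 b^2) mod 31 = 21
-1728 * (4 a)^3 = -1728 * (4*4)^3 mod 31 = 1
j = 1 * 21^(-1) mod 31 = 3

j = 3 (mod 31)


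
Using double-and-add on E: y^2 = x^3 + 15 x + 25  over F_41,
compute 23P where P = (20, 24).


k = 23 = 10111_2 (binary, LSB first: 11101)
Double-and-add from P = (20, 24):
  bit 0 = 1: acc = O + (20, 24) = (20, 24)
  bit 1 = 1: acc = (20, 24) + (24, 8) = (13, 30)
  bit 2 = 1: acc = (13, 30) + (33, 34) = (18, 10)
  bit 3 = 0: acc unchanged = (18, 10)
  bit 4 = 1: acc = (18, 10) + (1, 0) = (31, 33)

23P = (31, 33)


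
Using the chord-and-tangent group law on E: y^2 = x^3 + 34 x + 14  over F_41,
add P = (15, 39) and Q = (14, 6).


P != Q, so use the chord formula.
s = (y2 - y1) / (x2 - x1) = (8) / (40) mod 41 = 33
x3 = s^2 - x1 - x2 mod 41 = 33^2 - 15 - 14 = 35
y3 = s (x1 - x3) - y1 mod 41 = 33 * (15 - 35) - 39 = 39

P + Q = (35, 39)


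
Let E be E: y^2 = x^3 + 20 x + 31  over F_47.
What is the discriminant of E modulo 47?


4 a^3 + 27 b^2 = 4*20^3 + 27*31^2 = 32000 + 25947 = 57947
Delta = -16 * (57947) = -927152
Delta mod 47 = 17

Delta = 17 (mod 47)


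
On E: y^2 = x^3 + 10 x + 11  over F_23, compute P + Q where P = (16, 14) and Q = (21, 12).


P != Q, so use the chord formula.
s = (y2 - y1) / (x2 - x1) = (21) / (5) mod 23 = 18
x3 = s^2 - x1 - x2 mod 23 = 18^2 - 16 - 21 = 11
y3 = s (x1 - x3) - y1 mod 23 = 18 * (16 - 11) - 14 = 7

P + Q = (11, 7)


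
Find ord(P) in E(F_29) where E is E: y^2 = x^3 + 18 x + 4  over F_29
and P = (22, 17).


Compute successive multiples of P until we hit O:
  1P = (22, 17)
  2P = (1, 9)
  3P = (7, 26)
  4P = (5, 25)
  5P = (25, 10)
  6P = (10, 13)
  7P = (10, 16)
  8P = (25, 19)
  ... (continuing to 13P)
  13P = O

ord(P) = 13


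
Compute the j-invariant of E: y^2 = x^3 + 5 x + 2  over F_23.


Delta = -16(4 a^3 + 27 b^2) mod 23 = 1
-1728 * (4 a)^3 = -1728 * (4*5)^3 mod 23 = 12
j = 12 * 1^(-1) mod 23 = 12

j = 12 (mod 23)


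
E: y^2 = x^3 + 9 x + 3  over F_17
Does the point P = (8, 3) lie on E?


Check whether y^2 = x^3 + 9 x + 3 (mod 17) for (x, y) = (8, 3).
LHS: y^2 = 3^2 mod 17 = 9
RHS: x^3 + 9 x + 3 = 8^3 + 9*8 + 3 mod 17 = 9
LHS = RHS

Yes, on the curve


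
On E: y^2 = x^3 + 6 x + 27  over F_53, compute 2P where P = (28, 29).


Doubling: s = (3 x1^2 + a) / (2 y1)
s = (3*28^2 + 6) / (2*29) mod 53 = 37
x3 = s^2 - 2 x1 mod 53 = 37^2 - 2*28 = 41
y3 = s (x1 - x3) - y1 mod 53 = 37 * (28 - 41) - 29 = 20

2P = (41, 20)


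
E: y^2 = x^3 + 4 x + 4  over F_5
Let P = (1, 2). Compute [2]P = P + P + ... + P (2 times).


k = 2 = 10_2 (binary, LSB first: 01)
Double-and-add from P = (1, 2):
  bit 0 = 0: acc unchanged = O
  bit 1 = 1: acc = O + (2, 0) = (2, 0)

2P = (2, 0)


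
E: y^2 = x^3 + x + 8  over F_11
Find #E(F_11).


For each x in F_11, count y with y^2 = x^3 + 1 x + 8 mod 11:
  x = 3: RHS = 5, y in [4, 7]  -> 2 point(s)
  x = 8: RHS = 0, y in [0]  -> 1 point(s)
  x = 9: RHS = 9, y in [3, 8]  -> 2 point(s)
Affine points: 5. Add the point at infinity: total = 6.

#E(F_11) = 6


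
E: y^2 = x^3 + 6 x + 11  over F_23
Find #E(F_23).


For each x in F_23, count y with y^2 = x^3 + 6 x + 11 mod 23:
  x = 1: RHS = 18, y in [8, 15]  -> 2 point(s)
  x = 2: RHS = 8, y in [10, 13]  -> 2 point(s)
  x = 9: RHS = 12, y in [9, 14]  -> 2 point(s)
  x = 10: RHS = 13, y in [6, 17]  -> 2 point(s)
  x = 13: RHS = 9, y in [3, 20]  -> 2 point(s)
  x = 15: RHS = 3, y in [7, 16]  -> 2 point(s)
  x = 17: RHS = 12, y in [9, 14]  -> 2 point(s)
  x = 20: RHS = 12, y in [9, 14]  -> 2 point(s)
  x = 22: RHS = 4, y in [2, 21]  -> 2 point(s)
Affine points: 18. Add the point at infinity: total = 19.

#E(F_23) = 19


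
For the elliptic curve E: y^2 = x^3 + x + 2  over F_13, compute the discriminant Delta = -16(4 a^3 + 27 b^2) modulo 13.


4 a^3 + 27 b^2 = 4*1^3 + 27*2^2 = 4 + 108 = 112
Delta = -16 * (112) = -1792
Delta mod 13 = 2

Delta = 2 (mod 13)


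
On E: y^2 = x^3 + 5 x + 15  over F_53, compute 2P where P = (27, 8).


Doubling: s = (3 x1^2 + a) / (2 y1)
s = (3*27^2 + 5) / (2*8) mod 53 = 31
x3 = s^2 - 2 x1 mod 53 = 31^2 - 2*27 = 6
y3 = s (x1 - x3) - y1 mod 53 = 31 * (27 - 6) - 8 = 7

2P = (6, 7)


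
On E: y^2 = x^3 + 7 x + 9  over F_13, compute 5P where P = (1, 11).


k = 5 = 101_2 (binary, LSB first: 101)
Double-and-add from P = (1, 11):
  bit 0 = 1: acc = O + (1, 11) = (1, 11)
  bit 1 = 0: acc unchanged = (1, 11)
  bit 2 = 1: acc = (1, 11) + (1, 11) = (1, 2)

5P = (1, 2)


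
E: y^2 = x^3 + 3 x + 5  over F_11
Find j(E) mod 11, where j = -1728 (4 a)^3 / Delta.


Delta = -16(4 a^3 + 27 b^2) mod 11 = 1
-1728 * (4 a)^3 = -1728 * (4*3)^3 mod 11 = 10
j = 10 * 1^(-1) mod 11 = 10

j = 10 (mod 11)


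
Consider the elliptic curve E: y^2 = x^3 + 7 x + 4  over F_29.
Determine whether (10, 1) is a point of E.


Check whether y^2 = x^3 + 7 x + 4 (mod 29) for (x, y) = (10, 1).
LHS: y^2 = 1^2 mod 29 = 1
RHS: x^3 + 7 x + 4 = 10^3 + 7*10 + 4 mod 29 = 1
LHS = RHS

Yes, on the curve


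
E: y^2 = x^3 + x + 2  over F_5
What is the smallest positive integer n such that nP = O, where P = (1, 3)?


Compute successive multiples of P until we hit O:
  1P = (1, 3)
  2P = (4, 0)
  3P = (1, 2)
  4P = O

ord(P) = 4


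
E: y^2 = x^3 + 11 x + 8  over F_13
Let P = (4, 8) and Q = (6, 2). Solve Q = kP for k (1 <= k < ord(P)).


Enumerate multiples of P until we hit Q = (6, 2):
  1P = (4, 8)
  2P = (9, 2)
  3P = (3, 9)
  4P = (7, 8)
  5P = (2, 5)
  6P = (6, 2)
Match found at i = 6.

k = 6


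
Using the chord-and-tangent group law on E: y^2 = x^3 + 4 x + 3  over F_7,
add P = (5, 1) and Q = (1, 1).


P != Q, so use the chord formula.
s = (y2 - y1) / (x2 - x1) = (0) / (3) mod 7 = 0
x3 = s^2 - x1 - x2 mod 7 = 0^2 - 5 - 1 = 1
y3 = s (x1 - x3) - y1 mod 7 = 0 * (5 - 1) - 1 = 6

P + Q = (1, 6)


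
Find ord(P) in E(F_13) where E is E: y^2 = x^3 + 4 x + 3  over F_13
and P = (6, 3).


Compute successive multiples of P until we hit O:
  1P = (6, 3)
  2P = (10, 9)
  3P = (9, 12)
  4P = (7, 7)
  5P = (3, 9)
  6P = (8, 1)
  7P = (0, 4)
  8P = (11, 0)
  ... (continuing to 16P)
  16P = O

ord(P) = 16


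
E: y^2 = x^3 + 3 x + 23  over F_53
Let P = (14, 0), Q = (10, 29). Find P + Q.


P != Q, so use the chord formula.
s = (y2 - y1) / (x2 - x1) = (29) / (49) mod 53 = 6
x3 = s^2 - x1 - x2 mod 53 = 6^2 - 14 - 10 = 12
y3 = s (x1 - x3) - y1 mod 53 = 6 * (14 - 12) - 0 = 12

P + Q = (12, 12)


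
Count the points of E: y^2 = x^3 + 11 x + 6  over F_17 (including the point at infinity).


For each x in F_17, count y with y^2 = x^3 + 11 x + 6 mod 17:
  x = 1: RHS = 1, y in [1, 16]  -> 2 point(s)
  x = 2: RHS = 2, y in [6, 11]  -> 2 point(s)
  x = 3: RHS = 15, y in [7, 10]  -> 2 point(s)
  x = 5: RHS = 16, y in [4, 13]  -> 2 point(s)
  x = 6: RHS = 16, y in [4, 13]  -> 2 point(s)
  x = 7: RHS = 1, y in [1, 16]  -> 2 point(s)
  x = 9: RHS = 1, y in [1, 16]  -> 2 point(s)
  x = 11: RHS = 13, y in [8, 9]  -> 2 point(s)
  x = 12: RHS = 13, y in [8, 9]  -> 2 point(s)
  x = 13: RHS = 0, y in [0]  -> 1 point(s)
Affine points: 19. Add the point at infinity: total = 20.

#E(F_17) = 20


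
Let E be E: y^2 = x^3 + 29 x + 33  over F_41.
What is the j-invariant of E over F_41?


Delta = -16(4 a^3 + 27 b^2) mod 41 = 1
-1728 * (4 a)^3 = -1728 * (4*29)^3 mod 41 = 8
j = 8 * 1^(-1) mod 41 = 8

j = 8 (mod 41)


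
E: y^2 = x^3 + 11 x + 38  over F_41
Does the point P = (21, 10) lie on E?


Check whether y^2 = x^3 + 11 x + 38 (mod 41) for (x, y) = (21, 10).
LHS: y^2 = 10^2 mod 41 = 18
RHS: x^3 + 11 x + 38 = 21^3 + 11*21 + 38 mod 41 = 18
LHS = RHS

Yes, on the curve


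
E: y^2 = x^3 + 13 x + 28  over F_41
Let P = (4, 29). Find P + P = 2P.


Doubling: s = (3 x1^2 + a) / (2 y1)
s = (3*4^2 + 13) / (2*29) mod 41 = 6
x3 = s^2 - 2 x1 mod 41 = 6^2 - 2*4 = 28
y3 = s (x1 - x3) - y1 mod 41 = 6 * (4 - 28) - 29 = 32

2P = (28, 32)


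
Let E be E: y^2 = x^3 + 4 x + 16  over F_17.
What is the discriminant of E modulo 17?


4 a^3 + 27 b^2 = 4*4^3 + 27*16^2 = 256 + 6912 = 7168
Delta = -16 * (7168) = -114688
Delta mod 17 = 11

Delta = 11 (mod 17)


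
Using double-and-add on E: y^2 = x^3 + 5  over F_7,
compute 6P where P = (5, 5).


k = 6 = 110_2 (binary, LSB first: 011)
Double-and-add from P = (5, 5):
  bit 0 = 0: acc unchanged = O
  bit 1 = 1: acc = O + (6, 5) = (6, 5)
  bit 2 = 1: acc = (6, 5) + (3, 5) = (5, 2)

6P = (5, 2)


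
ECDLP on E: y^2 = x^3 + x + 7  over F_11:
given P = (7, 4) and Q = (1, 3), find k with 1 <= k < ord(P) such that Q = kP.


Enumerate multiples of P until we hit Q = (1, 3):
  1P = (7, 4)
  2P = (1, 8)
  3P = (1, 3)
Match found at i = 3.

k = 3


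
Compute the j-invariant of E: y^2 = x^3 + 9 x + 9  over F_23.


Delta = -16(4 a^3 + 27 b^2) mod 23 = 2
-1728 * (4 a)^3 = -1728 * (4*9)^3 mod 23 = 10
j = 10 * 2^(-1) mod 23 = 5

j = 5 (mod 23)


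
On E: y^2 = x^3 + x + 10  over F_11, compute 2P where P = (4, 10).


Doubling: s = (3 x1^2 + a) / (2 y1)
s = (3*4^2 + 1) / (2*10) mod 11 = 3
x3 = s^2 - 2 x1 mod 11 = 3^2 - 2*4 = 1
y3 = s (x1 - x3) - y1 mod 11 = 3 * (4 - 1) - 10 = 10

2P = (1, 10)


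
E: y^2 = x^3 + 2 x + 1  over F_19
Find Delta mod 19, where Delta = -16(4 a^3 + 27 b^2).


4 a^3 + 27 b^2 = 4*2^3 + 27*1^2 = 32 + 27 = 59
Delta = -16 * (59) = -944
Delta mod 19 = 6

Delta = 6 (mod 19)


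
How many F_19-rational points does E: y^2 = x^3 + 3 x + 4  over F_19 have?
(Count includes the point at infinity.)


For each x in F_19, count y with y^2 = x^3 + 3 x + 4 mod 19:
  x = 0: RHS = 4, y in [2, 17]  -> 2 point(s)
  x = 4: RHS = 4, y in [2, 17]  -> 2 point(s)
  x = 5: RHS = 11, y in [7, 12]  -> 2 point(s)
  x = 7: RHS = 7, y in [8, 11]  -> 2 point(s)
  x = 9: RHS = 0, y in [0]  -> 1 point(s)
  x = 11: RHS = 0, y in [0]  -> 1 point(s)
  x = 12: RHS = 1, y in [1, 18]  -> 2 point(s)
  x = 13: RHS = 17, y in [6, 13]  -> 2 point(s)
  x = 14: RHS = 16, y in [4, 15]  -> 2 point(s)
  x = 15: RHS = 4, y in [2, 17]  -> 2 point(s)
  x = 16: RHS = 6, y in [5, 14]  -> 2 point(s)
  x = 17: RHS = 9, y in [3, 16]  -> 2 point(s)
  x = 18: RHS = 0, y in [0]  -> 1 point(s)
Affine points: 23. Add the point at infinity: total = 24.

#E(F_19) = 24


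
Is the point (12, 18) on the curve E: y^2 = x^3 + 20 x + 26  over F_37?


Check whether y^2 = x^3 + 20 x + 26 (mod 37) for (x, y) = (12, 18).
LHS: y^2 = 18^2 mod 37 = 28
RHS: x^3 + 20 x + 26 = 12^3 + 20*12 + 26 mod 37 = 33
LHS != RHS

No, not on the curve


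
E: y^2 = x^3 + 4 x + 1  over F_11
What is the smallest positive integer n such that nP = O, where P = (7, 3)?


Compute successive multiples of P until we hit O:
  1P = (7, 3)
  2P = (0, 10)
  3P = (5, 6)
  4P = (4, 9)
  5P = (4, 2)
  6P = (5, 5)
  7P = (0, 1)
  8P = (7, 8)
  ... (continuing to 9P)
  9P = O

ord(P) = 9


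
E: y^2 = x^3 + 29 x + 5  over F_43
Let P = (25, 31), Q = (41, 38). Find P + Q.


P != Q, so use the chord formula.
s = (y2 - y1) / (x2 - x1) = (7) / (16) mod 43 = 30
x3 = s^2 - x1 - x2 mod 43 = 30^2 - 25 - 41 = 17
y3 = s (x1 - x3) - y1 mod 43 = 30 * (25 - 17) - 31 = 37

P + Q = (17, 37)


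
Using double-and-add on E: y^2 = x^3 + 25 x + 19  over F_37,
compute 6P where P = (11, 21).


k = 6 = 110_2 (binary, LSB first: 011)
Double-and-add from P = (11, 21):
  bit 0 = 0: acc unchanged = O
  bit 1 = 1: acc = O + (25, 10) = (25, 10)
  bit 2 = 1: acc = (25, 10) + (21, 0) = (25, 27)

6P = (25, 27)


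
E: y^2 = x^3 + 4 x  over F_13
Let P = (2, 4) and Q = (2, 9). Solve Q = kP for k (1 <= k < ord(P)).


Enumerate multiples of P until we hit Q = (2, 9):
  1P = (2, 4)
  2P = (0, 0)
  3P = (2, 9)
Match found at i = 3.

k = 3


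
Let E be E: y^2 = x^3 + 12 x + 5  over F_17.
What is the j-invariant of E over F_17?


Delta = -16(4 a^3 + 27 b^2) mod 17 = 5
-1728 * (4 a)^3 = -1728 * (4*12)^3 mod 17 = 8
j = 8 * 5^(-1) mod 17 = 5

j = 5 (mod 17)


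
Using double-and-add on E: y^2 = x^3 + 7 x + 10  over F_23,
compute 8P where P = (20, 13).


k = 8 = 1000_2 (binary, LSB first: 0001)
Double-and-add from P = (20, 13):
  bit 0 = 0: acc unchanged = O
  bit 1 = 0: acc unchanged = O
  bit 2 = 0: acc unchanged = O
  bit 3 = 1: acc = O + (20, 10) = (20, 10)

8P = (20, 10)


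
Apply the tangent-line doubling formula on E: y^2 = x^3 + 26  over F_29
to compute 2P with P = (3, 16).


Doubling: s = (3 x1^2 + a) / (2 y1)
s = (3*3^2 + 0) / (2*16) mod 29 = 9
x3 = s^2 - 2 x1 mod 29 = 9^2 - 2*3 = 17
y3 = s (x1 - x3) - y1 mod 29 = 9 * (3 - 17) - 16 = 3

2P = (17, 3)


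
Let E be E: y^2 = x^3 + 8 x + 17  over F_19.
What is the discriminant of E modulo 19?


4 a^3 + 27 b^2 = 4*8^3 + 27*17^2 = 2048 + 7803 = 9851
Delta = -16 * (9851) = -157616
Delta mod 19 = 8

Delta = 8 (mod 19)


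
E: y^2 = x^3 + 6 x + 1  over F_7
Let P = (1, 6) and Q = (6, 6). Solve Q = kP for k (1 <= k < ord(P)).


Enumerate multiples of P until we hit Q = (6, 6):
  1P = (1, 6)
  2P = (6, 6)
Match found at i = 2.

k = 2


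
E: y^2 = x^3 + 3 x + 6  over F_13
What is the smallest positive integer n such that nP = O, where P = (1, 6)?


Compute successive multiples of P until we hit O:
  1P = (1, 6)
  2P = (8, 10)
  3P = (3, 4)
  4P = (10, 3)
  5P = (5, 4)
  6P = (4, 2)
  7P = (4, 11)
  8P = (5, 9)
  ... (continuing to 13P)
  13P = O

ord(P) = 13


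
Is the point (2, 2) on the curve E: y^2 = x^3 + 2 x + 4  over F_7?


Check whether y^2 = x^3 + 2 x + 4 (mod 7) for (x, y) = (2, 2).
LHS: y^2 = 2^2 mod 7 = 4
RHS: x^3 + 2 x + 4 = 2^3 + 2*2 + 4 mod 7 = 2
LHS != RHS

No, not on the curve


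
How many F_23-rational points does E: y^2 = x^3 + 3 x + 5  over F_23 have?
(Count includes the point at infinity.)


For each x in F_23, count y with y^2 = x^3 + 3 x + 5 mod 23:
  x = 1: RHS = 9, y in [3, 20]  -> 2 point(s)
  x = 3: RHS = 18, y in [8, 15]  -> 2 point(s)
  x = 4: RHS = 12, y in [9, 14]  -> 2 point(s)
  x = 6: RHS = 9, y in [3, 20]  -> 2 point(s)
  x = 7: RHS = 1, y in [1, 22]  -> 2 point(s)
  x = 8: RHS = 12, y in [9, 14]  -> 2 point(s)
  x = 9: RHS = 2, y in [5, 18]  -> 2 point(s)
  x = 10: RHS = 0, y in [0]  -> 1 point(s)
  x = 11: RHS = 12, y in [9, 14]  -> 2 point(s)
  x = 14: RHS = 8, y in [10, 13]  -> 2 point(s)
  x = 16: RHS = 9, y in [3, 20]  -> 2 point(s)
  x = 17: RHS = 1, y in [1, 22]  -> 2 point(s)
  x = 18: RHS = 3, y in [7, 16]  -> 2 point(s)
  x = 22: RHS = 1, y in [1, 22]  -> 2 point(s)
Affine points: 27. Add the point at infinity: total = 28.

#E(F_23) = 28


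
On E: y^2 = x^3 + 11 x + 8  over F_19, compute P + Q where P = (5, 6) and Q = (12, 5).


P != Q, so use the chord formula.
s = (y2 - y1) / (x2 - x1) = (18) / (7) mod 19 = 8
x3 = s^2 - x1 - x2 mod 19 = 8^2 - 5 - 12 = 9
y3 = s (x1 - x3) - y1 mod 19 = 8 * (5 - 9) - 6 = 0

P + Q = (9, 0)


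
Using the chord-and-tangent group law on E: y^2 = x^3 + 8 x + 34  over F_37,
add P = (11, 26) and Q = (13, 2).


P != Q, so use the chord formula.
s = (y2 - y1) / (x2 - x1) = (13) / (2) mod 37 = 25
x3 = s^2 - x1 - x2 mod 37 = 25^2 - 11 - 13 = 9
y3 = s (x1 - x3) - y1 mod 37 = 25 * (11 - 9) - 26 = 24

P + Q = (9, 24)


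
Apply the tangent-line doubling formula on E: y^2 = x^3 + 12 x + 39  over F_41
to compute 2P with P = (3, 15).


Doubling: s = (3 x1^2 + a) / (2 y1)
s = (3*3^2 + 12) / (2*15) mod 41 = 30
x3 = s^2 - 2 x1 mod 41 = 30^2 - 2*3 = 33
y3 = s (x1 - x3) - y1 mod 41 = 30 * (3 - 33) - 15 = 28

2P = (33, 28)


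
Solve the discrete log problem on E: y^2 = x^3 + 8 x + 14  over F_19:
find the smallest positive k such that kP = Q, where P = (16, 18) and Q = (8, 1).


Enumerate multiples of P until we hit Q = (8, 1):
  1P = (16, 18)
  2P = (13, 15)
  3P = (10, 7)
  4P = (18, 10)
  5P = (1, 17)
  6P = (8, 18)
  7P = (14, 1)
  8P = (9, 13)
  9P = (17, 3)
  10P = (2, 0)
  11P = (17, 16)
  12P = (9, 6)
  13P = (14, 18)
  14P = (8, 1)
Match found at i = 14.

k = 14


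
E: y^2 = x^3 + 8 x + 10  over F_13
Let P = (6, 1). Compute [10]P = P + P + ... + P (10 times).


k = 10 = 1010_2 (binary, LSB first: 0101)
Double-and-add from P = (6, 1):
  bit 0 = 0: acc unchanged = O
  bit 1 = 1: acc = O + (11, 8) = (11, 8)
  bit 2 = 0: acc unchanged = (11, 8)
  bit 3 = 1: acc = (11, 8) + (0, 7) = (12, 12)

10P = (12, 12)


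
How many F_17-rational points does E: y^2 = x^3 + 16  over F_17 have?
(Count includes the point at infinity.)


For each x in F_17, count y with y^2 = x^3 + 0 x + 16 mod 17:
  x = 0: RHS = 16, y in [4, 13]  -> 2 point(s)
  x = 1: RHS = 0, y in [0]  -> 1 point(s)
  x = 3: RHS = 9, y in [3, 14]  -> 2 point(s)
  x = 7: RHS = 2, y in [6, 11]  -> 2 point(s)
  x = 8: RHS = 1, y in [1, 16]  -> 2 point(s)
  x = 10: RHS = 13, y in [8, 9]  -> 2 point(s)
  x = 11: RHS = 4, y in [2, 15]  -> 2 point(s)
  x = 15: RHS = 8, y in [5, 12]  -> 2 point(s)
  x = 16: RHS = 15, y in [7, 10]  -> 2 point(s)
Affine points: 17. Add the point at infinity: total = 18.

#E(F_17) = 18


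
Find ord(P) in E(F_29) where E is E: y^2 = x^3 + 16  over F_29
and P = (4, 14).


Compute successive multiples of P until we hit O:
  1P = (4, 14)
  2P = (5, 5)
  3P = (14, 18)
  4P = (10, 1)
  5P = (6, 0)
  6P = (10, 28)
  7P = (14, 11)
  8P = (5, 24)
  ... (continuing to 10P)
  10P = O

ord(P) = 10


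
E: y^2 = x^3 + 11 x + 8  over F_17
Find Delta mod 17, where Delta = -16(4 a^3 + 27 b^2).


4 a^3 + 27 b^2 = 4*11^3 + 27*8^2 = 5324 + 1728 = 7052
Delta = -16 * (7052) = -112832
Delta mod 17 = 14

Delta = 14 (mod 17)


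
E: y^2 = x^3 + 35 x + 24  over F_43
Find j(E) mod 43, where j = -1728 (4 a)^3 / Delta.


Delta = -16(4 a^3 + 27 b^2) mod 43 = 11
-1728 * (4 a)^3 = -1728 * (4*35)^3 mod 43 = 16
j = 16 * 11^(-1) mod 43 = 21

j = 21 (mod 43)


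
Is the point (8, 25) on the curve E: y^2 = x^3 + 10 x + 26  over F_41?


Check whether y^2 = x^3 + 10 x + 26 (mod 41) for (x, y) = (8, 25).
LHS: y^2 = 25^2 mod 41 = 10
RHS: x^3 + 10 x + 26 = 8^3 + 10*8 + 26 mod 41 = 3
LHS != RHS

No, not on the curve


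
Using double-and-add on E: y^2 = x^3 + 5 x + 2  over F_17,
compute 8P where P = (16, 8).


k = 8 = 1000_2 (binary, LSB first: 0001)
Double-and-add from P = (16, 8):
  bit 0 = 0: acc unchanged = O
  bit 1 = 0: acc unchanged = O
  bit 2 = 0: acc unchanged = O
  bit 3 = 1: acc = O + (10, 7) = (10, 7)

8P = (10, 7)


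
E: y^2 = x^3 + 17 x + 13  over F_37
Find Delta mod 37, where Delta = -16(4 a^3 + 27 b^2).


4 a^3 + 27 b^2 = 4*17^3 + 27*13^2 = 19652 + 4563 = 24215
Delta = -16 * (24215) = -387440
Delta mod 37 = 24

Delta = 24 (mod 37)


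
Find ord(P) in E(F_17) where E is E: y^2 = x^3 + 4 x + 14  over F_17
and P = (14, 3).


Compute successive multiples of P until we hit O:
  1P = (14, 3)
  2P = (2, 8)
  3P = (2, 9)
  4P = (14, 14)
  5P = O

ord(P) = 5


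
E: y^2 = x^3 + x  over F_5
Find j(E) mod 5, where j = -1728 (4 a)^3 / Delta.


Delta = -16(4 a^3 + 27 b^2) mod 5 = 1
-1728 * (4 a)^3 = -1728 * (4*1)^3 mod 5 = 3
j = 3 * 1^(-1) mod 5 = 3

j = 3 (mod 5)


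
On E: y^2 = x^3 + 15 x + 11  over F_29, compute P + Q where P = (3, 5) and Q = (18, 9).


P != Q, so use the chord formula.
s = (y2 - y1) / (x2 - x1) = (4) / (15) mod 29 = 8
x3 = s^2 - x1 - x2 mod 29 = 8^2 - 3 - 18 = 14
y3 = s (x1 - x3) - y1 mod 29 = 8 * (3 - 14) - 5 = 23

P + Q = (14, 23)


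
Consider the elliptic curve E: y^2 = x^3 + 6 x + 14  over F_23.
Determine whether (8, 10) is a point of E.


Check whether y^2 = x^3 + 6 x + 14 (mod 23) for (x, y) = (8, 10).
LHS: y^2 = 10^2 mod 23 = 8
RHS: x^3 + 6 x + 14 = 8^3 + 6*8 + 14 mod 23 = 22
LHS != RHS

No, not on the curve


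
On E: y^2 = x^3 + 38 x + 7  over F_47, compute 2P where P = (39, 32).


Doubling: s = (3 x1^2 + a) / (2 y1)
s = (3*39^2 + 38) / (2*32) mod 47 = 8
x3 = s^2 - 2 x1 mod 47 = 8^2 - 2*39 = 33
y3 = s (x1 - x3) - y1 mod 47 = 8 * (39 - 33) - 32 = 16

2P = (33, 16)


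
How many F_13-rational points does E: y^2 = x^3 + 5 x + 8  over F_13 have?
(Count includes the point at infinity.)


For each x in F_13, count y with y^2 = x^3 + 5 x + 8 mod 13:
  x = 1: RHS = 1, y in [1, 12]  -> 2 point(s)
  x = 2: RHS = 0, y in [0]  -> 1 point(s)
  x = 4: RHS = 1, y in [1, 12]  -> 2 point(s)
  x = 7: RHS = 9, y in [3, 10]  -> 2 point(s)
  x = 8: RHS = 1, y in [1, 12]  -> 2 point(s)
  x = 11: RHS = 3, y in [4, 9]  -> 2 point(s)
Affine points: 11. Add the point at infinity: total = 12.

#E(F_13) = 12


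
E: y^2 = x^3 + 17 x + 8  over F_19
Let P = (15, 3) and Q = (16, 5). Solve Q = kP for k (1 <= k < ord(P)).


Enumerate multiples of P until we hit Q = (16, 5):
  1P = (15, 3)
  2P = (14, 11)
  3P = (16, 5)
Match found at i = 3.

k = 3
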